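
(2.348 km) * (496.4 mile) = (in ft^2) 2.019e+10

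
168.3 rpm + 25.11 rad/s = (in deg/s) 2448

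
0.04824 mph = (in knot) 0.04192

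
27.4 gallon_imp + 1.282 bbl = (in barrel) 2.065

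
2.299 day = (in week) 0.3284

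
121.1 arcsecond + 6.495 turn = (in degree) 2338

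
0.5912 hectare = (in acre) 1.461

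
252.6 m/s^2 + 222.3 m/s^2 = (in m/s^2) 474.9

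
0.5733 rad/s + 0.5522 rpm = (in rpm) 6.027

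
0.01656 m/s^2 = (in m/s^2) 0.01656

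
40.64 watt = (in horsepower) 0.0545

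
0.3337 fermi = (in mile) 2.074e-19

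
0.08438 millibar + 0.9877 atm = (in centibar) 100.1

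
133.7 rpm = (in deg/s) 802.2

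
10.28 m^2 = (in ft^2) 110.7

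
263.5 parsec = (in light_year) 859.4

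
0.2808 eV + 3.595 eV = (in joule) 6.21e-19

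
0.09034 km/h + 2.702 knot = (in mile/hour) 3.166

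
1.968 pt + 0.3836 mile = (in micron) 6.173e+08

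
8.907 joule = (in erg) 8.907e+07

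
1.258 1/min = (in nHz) 2.097e+07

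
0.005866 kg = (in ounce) 0.2069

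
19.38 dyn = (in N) 0.0001938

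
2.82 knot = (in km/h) 5.223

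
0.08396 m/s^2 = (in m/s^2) 0.08396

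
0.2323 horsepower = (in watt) 173.2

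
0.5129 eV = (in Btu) 7.789e-23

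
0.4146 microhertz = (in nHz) 414.6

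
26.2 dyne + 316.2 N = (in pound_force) 71.08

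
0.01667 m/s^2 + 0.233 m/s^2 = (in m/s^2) 0.2497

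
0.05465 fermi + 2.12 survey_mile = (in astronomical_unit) 2.281e-08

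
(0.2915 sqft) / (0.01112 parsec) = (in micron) 7.892e-11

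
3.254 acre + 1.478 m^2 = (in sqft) 1.418e+05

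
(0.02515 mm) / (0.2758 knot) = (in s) 0.0001773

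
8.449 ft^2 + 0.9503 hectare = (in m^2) 9504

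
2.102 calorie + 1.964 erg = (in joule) 8.795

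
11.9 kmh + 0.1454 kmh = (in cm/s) 334.6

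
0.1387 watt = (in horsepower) 0.000186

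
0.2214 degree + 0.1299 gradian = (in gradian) 0.3759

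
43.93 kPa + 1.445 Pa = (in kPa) 43.93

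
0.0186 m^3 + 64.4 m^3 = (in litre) 6.442e+04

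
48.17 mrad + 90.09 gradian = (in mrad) 1463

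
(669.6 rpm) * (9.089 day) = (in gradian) 3.506e+09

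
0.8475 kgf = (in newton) 8.311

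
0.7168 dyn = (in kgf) 7.309e-07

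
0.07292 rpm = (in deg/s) 0.4375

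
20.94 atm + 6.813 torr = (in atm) 20.95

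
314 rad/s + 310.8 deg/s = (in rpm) 3050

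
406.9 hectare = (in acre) 1005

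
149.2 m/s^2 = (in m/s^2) 149.2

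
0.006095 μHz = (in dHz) 6.095e-08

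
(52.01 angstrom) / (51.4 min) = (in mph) 3.772e-12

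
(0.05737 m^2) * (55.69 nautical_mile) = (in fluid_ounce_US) 2.001e+08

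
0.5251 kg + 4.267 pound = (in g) 2461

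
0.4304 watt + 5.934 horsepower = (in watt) 4425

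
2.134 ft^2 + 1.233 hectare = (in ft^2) 1.327e+05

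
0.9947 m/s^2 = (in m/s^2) 0.9947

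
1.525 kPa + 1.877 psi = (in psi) 2.098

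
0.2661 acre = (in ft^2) 1.159e+04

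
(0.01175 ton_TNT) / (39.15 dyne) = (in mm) 1.256e+14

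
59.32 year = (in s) 1.871e+09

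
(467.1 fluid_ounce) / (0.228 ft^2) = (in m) 0.6522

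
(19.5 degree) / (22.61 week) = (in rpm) 2.377e-07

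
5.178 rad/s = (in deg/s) 296.7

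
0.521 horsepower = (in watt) 388.5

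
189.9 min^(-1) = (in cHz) 316.5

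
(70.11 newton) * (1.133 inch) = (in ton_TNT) 4.822e-10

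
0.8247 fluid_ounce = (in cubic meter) 2.439e-05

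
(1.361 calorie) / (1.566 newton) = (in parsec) 1.178e-16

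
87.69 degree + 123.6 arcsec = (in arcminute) 5263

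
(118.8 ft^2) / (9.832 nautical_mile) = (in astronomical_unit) 4.052e-15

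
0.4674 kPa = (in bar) 0.004674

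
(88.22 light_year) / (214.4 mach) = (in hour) 3.176e+09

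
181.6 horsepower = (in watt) 1.354e+05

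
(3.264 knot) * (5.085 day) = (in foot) 2.42e+06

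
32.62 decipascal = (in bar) 3.262e-05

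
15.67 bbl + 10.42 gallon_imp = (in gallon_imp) 558.4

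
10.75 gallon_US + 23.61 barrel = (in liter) 3794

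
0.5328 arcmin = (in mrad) 0.155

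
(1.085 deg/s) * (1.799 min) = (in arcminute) 7027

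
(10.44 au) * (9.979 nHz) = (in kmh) 5.611e+04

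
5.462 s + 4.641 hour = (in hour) 4.643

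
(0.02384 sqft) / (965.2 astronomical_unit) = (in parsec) 4.971e-34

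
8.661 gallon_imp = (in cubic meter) 0.03937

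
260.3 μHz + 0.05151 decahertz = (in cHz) 51.54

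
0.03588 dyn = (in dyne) 0.03588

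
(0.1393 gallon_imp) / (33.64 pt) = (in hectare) 5.336e-06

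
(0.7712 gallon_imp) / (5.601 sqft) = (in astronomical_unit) 4.504e-14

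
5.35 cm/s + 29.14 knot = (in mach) 0.04418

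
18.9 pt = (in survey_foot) 0.02187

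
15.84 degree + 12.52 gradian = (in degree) 27.11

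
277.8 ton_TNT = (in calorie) 2.778e+11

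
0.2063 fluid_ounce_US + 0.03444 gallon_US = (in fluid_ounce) 4.615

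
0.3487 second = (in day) 4.036e-06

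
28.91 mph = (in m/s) 12.92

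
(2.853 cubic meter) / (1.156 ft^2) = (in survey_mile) 0.01651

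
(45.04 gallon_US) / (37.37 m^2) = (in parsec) 1.479e-19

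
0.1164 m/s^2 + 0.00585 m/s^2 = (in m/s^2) 0.1222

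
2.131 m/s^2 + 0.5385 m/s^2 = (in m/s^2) 2.669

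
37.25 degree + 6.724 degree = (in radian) 0.7675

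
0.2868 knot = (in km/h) 0.5312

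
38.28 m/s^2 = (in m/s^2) 38.28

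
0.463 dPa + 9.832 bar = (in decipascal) 9.832e+06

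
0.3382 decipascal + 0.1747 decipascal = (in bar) 5.129e-07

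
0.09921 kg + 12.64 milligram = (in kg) 0.09922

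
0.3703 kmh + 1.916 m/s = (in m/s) 2.019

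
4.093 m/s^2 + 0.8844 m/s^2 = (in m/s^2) 4.977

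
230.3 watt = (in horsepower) 0.3088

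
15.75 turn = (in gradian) 6300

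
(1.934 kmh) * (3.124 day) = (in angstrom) 1.45e+15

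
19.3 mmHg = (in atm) 0.02539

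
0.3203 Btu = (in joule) 337.9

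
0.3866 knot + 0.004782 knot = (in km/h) 0.7248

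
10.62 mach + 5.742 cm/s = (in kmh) 1.302e+04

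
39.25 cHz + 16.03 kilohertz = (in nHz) 1.603e+13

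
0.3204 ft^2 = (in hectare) 2.977e-06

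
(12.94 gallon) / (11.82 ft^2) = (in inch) 1.756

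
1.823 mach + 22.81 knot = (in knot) 1229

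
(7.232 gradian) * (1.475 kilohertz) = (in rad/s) 167.6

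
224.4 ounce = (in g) 6362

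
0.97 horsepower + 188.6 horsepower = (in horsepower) 189.6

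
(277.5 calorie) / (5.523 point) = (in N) 5.959e+05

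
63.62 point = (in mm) 22.44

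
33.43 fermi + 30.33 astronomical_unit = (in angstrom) 4.537e+22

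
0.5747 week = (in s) 3.476e+05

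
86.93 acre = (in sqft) 3.787e+06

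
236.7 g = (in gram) 236.7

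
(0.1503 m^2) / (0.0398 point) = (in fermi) 1.07e+19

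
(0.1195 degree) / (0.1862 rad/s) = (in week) 1.852e-08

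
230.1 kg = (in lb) 507.3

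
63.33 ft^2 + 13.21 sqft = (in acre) 0.001757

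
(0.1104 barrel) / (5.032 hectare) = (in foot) 1.144e-06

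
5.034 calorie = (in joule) 21.06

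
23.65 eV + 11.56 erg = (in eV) 7.215e+12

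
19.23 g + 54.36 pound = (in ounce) 870.4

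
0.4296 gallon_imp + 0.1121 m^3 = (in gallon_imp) 25.09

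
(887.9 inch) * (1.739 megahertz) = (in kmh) 1.412e+08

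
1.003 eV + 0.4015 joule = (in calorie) 0.09596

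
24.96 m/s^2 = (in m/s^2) 24.96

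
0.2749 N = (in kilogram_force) 0.02803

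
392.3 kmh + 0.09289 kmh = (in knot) 211.9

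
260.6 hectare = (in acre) 644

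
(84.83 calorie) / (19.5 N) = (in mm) 1.82e+04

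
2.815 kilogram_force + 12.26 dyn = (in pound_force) 6.206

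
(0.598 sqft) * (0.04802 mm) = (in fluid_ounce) 0.09021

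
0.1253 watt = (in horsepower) 0.000168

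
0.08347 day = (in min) 120.2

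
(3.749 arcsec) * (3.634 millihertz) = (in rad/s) 6.605e-08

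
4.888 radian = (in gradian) 311.2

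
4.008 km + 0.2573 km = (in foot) 1.399e+04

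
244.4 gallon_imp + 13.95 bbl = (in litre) 3329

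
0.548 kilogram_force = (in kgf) 0.548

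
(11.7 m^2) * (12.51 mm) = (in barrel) 0.9206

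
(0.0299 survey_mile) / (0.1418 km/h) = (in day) 0.01414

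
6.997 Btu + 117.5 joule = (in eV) 4.681e+22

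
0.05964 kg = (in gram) 59.64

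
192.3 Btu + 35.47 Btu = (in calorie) 5.744e+04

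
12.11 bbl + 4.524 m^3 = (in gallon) 1704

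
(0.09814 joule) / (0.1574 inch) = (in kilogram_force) 2.503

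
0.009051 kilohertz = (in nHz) 9.051e+09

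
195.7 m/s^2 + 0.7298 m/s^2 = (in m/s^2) 196.4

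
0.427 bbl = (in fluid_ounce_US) 2296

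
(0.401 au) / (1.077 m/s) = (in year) 1766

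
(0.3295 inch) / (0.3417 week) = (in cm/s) 4.05e-06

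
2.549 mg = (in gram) 0.002549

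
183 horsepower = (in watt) 1.365e+05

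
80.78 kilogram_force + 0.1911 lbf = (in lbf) 178.3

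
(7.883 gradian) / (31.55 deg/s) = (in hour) 6.246e-05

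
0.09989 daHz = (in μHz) 9.989e+05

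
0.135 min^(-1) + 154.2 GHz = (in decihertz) 1.542e+12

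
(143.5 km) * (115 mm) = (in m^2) 1.65e+04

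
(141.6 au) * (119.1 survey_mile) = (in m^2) 4.06e+18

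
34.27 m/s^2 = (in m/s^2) 34.27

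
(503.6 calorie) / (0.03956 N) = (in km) 53.26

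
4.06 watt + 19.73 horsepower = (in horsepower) 19.74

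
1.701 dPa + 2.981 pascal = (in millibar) 0.03151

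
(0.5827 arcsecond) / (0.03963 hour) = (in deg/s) 1.135e-06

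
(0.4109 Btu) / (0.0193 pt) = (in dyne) 6.367e+12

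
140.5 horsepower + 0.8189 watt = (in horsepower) 140.5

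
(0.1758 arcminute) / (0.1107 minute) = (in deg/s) 0.0004411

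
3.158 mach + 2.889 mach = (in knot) 4002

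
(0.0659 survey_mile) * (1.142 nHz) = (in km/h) 4.36e-07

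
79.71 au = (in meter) 1.192e+13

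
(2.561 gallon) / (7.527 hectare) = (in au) 8.609e-19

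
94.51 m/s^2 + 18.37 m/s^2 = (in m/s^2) 112.9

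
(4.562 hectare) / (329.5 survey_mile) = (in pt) 243.9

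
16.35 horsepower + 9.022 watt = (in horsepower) 16.36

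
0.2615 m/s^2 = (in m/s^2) 0.2615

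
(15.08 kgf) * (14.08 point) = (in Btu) 0.0006962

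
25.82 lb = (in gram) 1.171e+04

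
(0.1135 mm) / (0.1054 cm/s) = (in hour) 2.991e-05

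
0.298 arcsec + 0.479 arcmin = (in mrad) 0.1408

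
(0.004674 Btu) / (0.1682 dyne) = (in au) 1.96e-05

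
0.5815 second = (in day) 6.73e-06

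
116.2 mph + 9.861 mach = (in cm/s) 3.41e+05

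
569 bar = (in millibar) 5.69e+05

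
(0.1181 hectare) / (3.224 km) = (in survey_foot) 1.202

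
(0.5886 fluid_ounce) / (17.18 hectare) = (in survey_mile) 6.296e-14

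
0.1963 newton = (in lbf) 0.04413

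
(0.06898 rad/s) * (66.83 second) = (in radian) 4.61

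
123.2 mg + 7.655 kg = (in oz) 270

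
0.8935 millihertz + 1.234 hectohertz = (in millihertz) 1.234e+05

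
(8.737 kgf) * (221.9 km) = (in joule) 1.901e+07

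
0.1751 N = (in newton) 0.1751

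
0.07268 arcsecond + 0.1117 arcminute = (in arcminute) 0.1129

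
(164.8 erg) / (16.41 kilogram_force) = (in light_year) 1.082e-23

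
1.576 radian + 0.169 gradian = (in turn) 0.2513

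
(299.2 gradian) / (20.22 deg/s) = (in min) 0.222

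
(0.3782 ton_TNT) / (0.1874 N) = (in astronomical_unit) 0.05644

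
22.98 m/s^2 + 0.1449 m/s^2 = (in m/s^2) 23.12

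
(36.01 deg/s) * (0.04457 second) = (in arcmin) 96.3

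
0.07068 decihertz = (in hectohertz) 7.068e-05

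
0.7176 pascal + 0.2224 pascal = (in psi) 0.0001363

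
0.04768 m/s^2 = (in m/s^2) 0.04768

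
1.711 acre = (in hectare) 0.6924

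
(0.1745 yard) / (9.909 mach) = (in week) 7.819e-11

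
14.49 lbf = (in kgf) 6.573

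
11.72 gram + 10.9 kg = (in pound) 24.06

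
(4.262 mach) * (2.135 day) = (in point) 7.588e+11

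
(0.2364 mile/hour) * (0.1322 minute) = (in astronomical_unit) 5.603e-12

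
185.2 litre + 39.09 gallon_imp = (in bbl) 2.283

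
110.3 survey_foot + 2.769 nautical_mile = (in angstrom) 5.162e+13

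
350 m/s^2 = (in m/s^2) 350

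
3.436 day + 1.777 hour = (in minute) 5054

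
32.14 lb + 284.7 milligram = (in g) 1.458e+04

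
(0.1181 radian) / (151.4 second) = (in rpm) 0.007449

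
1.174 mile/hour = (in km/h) 1.889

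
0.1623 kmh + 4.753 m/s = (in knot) 9.327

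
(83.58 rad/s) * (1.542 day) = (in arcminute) 3.828e+10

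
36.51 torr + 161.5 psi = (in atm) 11.04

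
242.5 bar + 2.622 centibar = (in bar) 242.5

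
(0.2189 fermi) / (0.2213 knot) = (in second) 1.923e-15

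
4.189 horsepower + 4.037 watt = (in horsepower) 4.194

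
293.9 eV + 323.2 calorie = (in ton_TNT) 3.232e-07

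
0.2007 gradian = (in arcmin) 10.84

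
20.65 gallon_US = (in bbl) 0.4917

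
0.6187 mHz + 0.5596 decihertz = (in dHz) 0.5658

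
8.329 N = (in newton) 8.329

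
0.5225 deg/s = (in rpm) 0.08708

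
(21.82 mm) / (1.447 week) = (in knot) 4.847e-08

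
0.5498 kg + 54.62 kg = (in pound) 121.6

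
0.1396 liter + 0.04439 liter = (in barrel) 0.001157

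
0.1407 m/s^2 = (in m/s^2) 0.1407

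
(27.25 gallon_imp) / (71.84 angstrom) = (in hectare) 1724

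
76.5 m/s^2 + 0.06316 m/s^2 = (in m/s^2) 76.56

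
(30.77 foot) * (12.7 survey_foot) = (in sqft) 390.8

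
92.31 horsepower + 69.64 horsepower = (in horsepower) 161.9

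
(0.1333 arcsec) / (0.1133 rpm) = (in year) 1.727e-12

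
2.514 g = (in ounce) 0.08868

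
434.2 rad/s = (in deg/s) 2.488e+04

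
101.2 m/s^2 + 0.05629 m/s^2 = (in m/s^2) 101.3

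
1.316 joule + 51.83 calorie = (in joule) 218.2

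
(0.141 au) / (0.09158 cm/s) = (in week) 3.808e+07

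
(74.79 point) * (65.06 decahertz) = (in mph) 38.4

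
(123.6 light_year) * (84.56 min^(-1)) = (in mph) 3.686e+18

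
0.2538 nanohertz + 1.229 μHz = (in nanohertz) 1229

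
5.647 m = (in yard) 6.176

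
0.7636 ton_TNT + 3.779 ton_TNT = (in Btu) 1.801e+07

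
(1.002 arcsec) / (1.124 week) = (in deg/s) 4.094e-10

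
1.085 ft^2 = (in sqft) 1.085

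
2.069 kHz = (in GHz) 2.069e-06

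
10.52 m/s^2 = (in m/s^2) 10.52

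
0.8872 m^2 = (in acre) 0.0002192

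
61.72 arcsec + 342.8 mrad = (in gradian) 21.84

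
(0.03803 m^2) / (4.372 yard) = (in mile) 5.911e-06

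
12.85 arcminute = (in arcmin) 12.85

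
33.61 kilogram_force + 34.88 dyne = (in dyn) 3.296e+07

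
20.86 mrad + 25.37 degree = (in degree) 26.57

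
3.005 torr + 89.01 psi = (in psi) 89.07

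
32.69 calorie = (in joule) 136.8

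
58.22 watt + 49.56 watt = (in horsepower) 0.1445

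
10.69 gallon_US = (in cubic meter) 0.04047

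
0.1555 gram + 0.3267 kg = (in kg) 0.3269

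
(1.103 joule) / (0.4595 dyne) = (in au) 1.605e-06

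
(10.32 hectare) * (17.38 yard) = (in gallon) 4.333e+08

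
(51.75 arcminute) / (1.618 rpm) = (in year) 2.817e-09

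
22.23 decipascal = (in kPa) 0.002223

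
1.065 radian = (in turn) 0.1695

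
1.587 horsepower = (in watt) 1183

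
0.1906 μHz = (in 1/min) 1.144e-05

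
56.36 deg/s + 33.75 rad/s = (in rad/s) 34.73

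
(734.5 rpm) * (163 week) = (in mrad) 7.583e+12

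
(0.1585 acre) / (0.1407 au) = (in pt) 8.638e-05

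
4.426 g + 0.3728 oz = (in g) 14.99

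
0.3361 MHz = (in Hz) 3.361e+05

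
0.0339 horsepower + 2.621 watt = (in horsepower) 0.03741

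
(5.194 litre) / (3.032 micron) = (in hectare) 0.1713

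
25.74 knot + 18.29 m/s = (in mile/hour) 70.53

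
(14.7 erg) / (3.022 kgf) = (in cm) 4.96e-06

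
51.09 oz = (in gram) 1448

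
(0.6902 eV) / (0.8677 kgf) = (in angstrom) 1.3e-10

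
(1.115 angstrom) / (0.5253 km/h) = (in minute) 1.274e-11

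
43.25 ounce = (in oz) 43.25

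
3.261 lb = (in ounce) 52.18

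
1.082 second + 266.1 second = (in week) 0.0004418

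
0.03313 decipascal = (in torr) 2.485e-05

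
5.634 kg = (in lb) 12.42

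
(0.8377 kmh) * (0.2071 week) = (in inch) 1.147e+06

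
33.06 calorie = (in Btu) 0.1311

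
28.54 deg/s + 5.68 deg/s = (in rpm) 5.703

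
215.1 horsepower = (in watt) 1.604e+05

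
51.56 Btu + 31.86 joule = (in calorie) 1.301e+04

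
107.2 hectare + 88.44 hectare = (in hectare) 195.6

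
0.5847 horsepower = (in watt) 436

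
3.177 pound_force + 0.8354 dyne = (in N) 14.13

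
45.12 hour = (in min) 2707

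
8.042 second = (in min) 0.134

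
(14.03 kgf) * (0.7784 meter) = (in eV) 6.685e+20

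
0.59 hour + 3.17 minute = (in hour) 0.6428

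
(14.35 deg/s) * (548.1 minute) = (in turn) 1311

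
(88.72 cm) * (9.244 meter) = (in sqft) 88.28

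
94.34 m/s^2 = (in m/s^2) 94.34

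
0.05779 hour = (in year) 6.597e-06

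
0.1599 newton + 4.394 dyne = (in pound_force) 0.03596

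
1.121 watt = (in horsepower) 0.001503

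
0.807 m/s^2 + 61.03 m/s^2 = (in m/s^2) 61.84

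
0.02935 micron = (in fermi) 2.935e+07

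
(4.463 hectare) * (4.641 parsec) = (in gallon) 1.688e+24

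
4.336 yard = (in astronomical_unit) 2.65e-11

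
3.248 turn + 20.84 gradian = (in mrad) 2.074e+04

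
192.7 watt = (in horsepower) 0.2584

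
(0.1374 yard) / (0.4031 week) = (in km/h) 1.855e-06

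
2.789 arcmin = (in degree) 0.04648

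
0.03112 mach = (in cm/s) 1060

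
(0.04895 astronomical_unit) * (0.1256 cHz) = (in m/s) 9.197e+06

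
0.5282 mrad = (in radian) 0.0005282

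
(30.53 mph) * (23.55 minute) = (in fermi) 1.928e+19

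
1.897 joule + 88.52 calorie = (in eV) 2.323e+21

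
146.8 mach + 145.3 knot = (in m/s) 5.006e+04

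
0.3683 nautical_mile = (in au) 4.56e-09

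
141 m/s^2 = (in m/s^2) 141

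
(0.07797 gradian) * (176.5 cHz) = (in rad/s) 0.002162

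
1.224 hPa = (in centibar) 0.1224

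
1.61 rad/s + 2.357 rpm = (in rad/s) 1.857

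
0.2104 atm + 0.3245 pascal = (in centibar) 21.32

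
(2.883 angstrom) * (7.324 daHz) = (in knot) 4.104e-08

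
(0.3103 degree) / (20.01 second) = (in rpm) 0.002585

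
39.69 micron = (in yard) 4.341e-05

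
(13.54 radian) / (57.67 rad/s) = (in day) 2.717e-06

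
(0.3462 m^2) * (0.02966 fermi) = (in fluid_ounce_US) 3.472e-13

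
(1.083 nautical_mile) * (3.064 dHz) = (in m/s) 614.6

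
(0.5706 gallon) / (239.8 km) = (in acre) 2.226e-12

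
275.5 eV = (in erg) 4.414e-10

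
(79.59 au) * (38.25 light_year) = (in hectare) 4.309e+26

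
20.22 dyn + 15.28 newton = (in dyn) 1.528e+06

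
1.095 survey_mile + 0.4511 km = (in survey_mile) 1.375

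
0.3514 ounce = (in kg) 0.009962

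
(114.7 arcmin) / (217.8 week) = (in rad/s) 2.533e-10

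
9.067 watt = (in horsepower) 0.01216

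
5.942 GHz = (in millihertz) 5.942e+12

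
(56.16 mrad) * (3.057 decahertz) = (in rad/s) 1.717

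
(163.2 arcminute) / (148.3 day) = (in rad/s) 3.705e-09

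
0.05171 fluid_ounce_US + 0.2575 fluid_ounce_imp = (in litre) 0.008846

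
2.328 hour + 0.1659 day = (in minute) 378.6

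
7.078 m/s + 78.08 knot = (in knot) 91.84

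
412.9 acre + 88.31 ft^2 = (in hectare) 167.1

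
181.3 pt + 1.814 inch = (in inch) 4.332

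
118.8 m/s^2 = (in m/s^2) 118.8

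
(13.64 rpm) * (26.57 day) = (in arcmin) 1.127e+10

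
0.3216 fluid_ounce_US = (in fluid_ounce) 0.3216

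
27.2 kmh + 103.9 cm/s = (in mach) 0.02524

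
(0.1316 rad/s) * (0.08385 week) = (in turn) 1062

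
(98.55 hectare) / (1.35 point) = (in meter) 2.069e+09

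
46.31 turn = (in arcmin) 1e+06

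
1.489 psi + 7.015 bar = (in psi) 103.2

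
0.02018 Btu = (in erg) 2.129e+08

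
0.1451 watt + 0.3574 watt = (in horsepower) 0.0006739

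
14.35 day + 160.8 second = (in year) 0.03932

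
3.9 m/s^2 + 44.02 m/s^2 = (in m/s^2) 47.92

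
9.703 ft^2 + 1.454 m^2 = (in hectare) 0.0002355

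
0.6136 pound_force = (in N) 2.729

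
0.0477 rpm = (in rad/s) 0.004995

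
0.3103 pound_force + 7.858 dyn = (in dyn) 1.38e+05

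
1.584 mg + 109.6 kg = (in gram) 1.096e+05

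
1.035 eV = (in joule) 1.658e-19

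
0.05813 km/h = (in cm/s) 1.615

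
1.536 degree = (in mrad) 26.81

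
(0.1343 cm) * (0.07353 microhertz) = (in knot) 1.92e-10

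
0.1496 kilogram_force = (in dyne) 1.467e+05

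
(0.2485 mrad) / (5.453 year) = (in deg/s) 8.28e-11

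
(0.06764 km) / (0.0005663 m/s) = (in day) 1.382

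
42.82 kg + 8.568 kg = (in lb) 113.3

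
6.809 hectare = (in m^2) 6.809e+04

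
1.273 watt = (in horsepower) 0.001707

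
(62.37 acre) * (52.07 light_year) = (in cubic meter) 1.243e+23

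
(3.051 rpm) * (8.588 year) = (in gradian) 5.509e+09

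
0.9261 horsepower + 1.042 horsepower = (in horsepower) 1.968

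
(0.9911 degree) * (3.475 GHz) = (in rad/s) 6.011e+07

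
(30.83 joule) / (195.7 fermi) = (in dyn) 1.575e+19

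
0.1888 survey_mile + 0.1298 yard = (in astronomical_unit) 2.032e-09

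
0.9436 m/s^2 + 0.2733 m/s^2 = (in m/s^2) 1.217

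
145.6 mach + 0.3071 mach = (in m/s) 4.968e+04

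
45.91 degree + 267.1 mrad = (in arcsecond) 2.204e+05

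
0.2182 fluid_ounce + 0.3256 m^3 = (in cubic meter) 0.3256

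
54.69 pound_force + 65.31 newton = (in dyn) 3.086e+07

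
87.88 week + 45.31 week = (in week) 133.2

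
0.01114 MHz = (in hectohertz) 111.4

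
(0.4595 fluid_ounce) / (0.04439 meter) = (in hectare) 3.061e-08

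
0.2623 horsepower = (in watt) 195.6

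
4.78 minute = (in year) 9.094e-06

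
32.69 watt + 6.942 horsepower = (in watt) 5209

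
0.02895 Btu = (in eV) 1.906e+20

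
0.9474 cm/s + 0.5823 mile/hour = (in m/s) 0.2698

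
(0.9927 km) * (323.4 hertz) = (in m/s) 3.21e+05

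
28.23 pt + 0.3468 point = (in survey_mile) 6.264e-06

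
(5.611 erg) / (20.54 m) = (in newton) 2.732e-08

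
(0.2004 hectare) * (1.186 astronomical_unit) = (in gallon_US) 9.393e+16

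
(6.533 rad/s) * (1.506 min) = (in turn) 93.95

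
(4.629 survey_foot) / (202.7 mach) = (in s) 2.044e-05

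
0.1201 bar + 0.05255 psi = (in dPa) 1.237e+05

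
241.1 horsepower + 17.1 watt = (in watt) 1.798e+05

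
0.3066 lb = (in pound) 0.3066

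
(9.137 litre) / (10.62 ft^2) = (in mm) 9.261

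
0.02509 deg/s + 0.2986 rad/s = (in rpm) 2.856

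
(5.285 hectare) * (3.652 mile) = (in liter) 3.106e+11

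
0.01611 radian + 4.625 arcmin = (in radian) 0.01746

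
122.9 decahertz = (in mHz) 1.229e+06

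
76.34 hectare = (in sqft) 8.217e+06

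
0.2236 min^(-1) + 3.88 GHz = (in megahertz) 3880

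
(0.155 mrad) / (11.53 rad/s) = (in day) 1.556e-10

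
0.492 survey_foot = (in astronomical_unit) 1.002e-12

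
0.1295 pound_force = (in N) 0.576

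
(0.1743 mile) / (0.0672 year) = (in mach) 3.887e-07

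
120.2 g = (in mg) 1.202e+05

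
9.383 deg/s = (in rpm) 1.564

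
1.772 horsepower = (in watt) 1321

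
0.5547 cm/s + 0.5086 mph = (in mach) 0.000684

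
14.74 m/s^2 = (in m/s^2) 14.74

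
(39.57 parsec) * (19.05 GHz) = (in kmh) 8.374e+28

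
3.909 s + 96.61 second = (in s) 100.5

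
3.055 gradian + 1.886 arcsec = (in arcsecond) 9900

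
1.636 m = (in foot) 5.367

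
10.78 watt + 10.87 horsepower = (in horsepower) 10.88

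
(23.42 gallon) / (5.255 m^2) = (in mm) 16.87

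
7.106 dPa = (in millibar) 0.007106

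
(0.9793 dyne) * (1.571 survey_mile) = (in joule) 0.02476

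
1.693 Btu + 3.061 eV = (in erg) 1.786e+10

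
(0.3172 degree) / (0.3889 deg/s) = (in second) 0.8156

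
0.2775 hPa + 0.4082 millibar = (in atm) 0.0006767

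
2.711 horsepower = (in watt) 2022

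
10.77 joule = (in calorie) 2.574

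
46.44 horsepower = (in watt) 3.463e+04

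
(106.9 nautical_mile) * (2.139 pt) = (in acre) 0.03692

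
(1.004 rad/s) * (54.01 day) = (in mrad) 4.685e+09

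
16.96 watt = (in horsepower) 0.02274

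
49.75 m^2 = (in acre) 0.01229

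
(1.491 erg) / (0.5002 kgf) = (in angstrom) 304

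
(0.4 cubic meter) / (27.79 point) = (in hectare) 0.00408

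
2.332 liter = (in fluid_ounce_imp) 82.07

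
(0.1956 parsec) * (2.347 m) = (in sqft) 1.525e+17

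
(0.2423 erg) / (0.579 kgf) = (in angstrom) 42.67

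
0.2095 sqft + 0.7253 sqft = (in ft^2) 0.9348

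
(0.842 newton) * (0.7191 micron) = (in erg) 6.055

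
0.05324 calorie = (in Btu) 0.0002111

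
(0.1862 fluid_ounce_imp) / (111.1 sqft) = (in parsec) 1.661e-23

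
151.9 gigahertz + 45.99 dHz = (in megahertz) 1.519e+05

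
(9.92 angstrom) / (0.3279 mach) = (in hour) 2.468e-15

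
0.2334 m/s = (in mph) 0.5221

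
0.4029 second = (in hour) 0.0001119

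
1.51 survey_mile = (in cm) 2.43e+05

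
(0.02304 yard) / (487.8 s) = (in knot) 8.395e-05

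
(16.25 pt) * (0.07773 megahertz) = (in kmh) 1604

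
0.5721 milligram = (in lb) 1.261e-06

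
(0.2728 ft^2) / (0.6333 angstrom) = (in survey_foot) 1.313e+09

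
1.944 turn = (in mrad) 1.221e+04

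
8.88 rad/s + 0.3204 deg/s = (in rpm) 84.85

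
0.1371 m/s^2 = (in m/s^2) 0.1371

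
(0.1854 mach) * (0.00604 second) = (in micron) 3.813e+05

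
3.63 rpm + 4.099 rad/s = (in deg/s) 256.6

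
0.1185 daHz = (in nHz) 1.185e+09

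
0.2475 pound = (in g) 112.3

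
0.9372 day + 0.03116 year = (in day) 12.31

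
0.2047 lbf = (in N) 0.9106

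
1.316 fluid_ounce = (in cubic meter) 3.892e-05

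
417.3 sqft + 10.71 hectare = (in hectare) 10.71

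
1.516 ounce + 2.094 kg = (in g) 2137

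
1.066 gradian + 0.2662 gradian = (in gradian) 1.332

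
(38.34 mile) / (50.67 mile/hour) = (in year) 8.638e-05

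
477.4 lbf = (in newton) 2124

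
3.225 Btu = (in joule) 3403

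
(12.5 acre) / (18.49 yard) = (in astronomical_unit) 2e-08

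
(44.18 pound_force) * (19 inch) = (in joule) 94.84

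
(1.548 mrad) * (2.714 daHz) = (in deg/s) 2.407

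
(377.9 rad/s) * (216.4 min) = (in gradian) 3.124e+08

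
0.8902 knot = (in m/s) 0.458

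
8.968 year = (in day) 3273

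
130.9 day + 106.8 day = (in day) 237.7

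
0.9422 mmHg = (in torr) 0.9422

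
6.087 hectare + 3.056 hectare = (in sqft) 9.841e+05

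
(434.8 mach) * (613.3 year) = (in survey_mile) 1.779e+12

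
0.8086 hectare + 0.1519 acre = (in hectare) 0.8701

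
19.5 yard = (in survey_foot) 58.5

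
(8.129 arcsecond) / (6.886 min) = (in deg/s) 5.465e-06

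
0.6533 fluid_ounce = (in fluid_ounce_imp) 0.68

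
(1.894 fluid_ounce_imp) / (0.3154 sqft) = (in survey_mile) 1.141e-06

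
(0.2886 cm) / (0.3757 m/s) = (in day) 8.891e-08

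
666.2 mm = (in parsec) 2.159e-17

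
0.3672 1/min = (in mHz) 6.12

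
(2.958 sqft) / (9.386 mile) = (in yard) 1.99e-05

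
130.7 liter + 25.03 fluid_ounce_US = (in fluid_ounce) 4445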